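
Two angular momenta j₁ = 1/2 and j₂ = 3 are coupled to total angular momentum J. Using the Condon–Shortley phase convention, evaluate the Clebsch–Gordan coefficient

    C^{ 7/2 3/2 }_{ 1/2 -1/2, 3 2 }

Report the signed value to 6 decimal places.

+√(2/7) = +0.534522

triangle: 0!*1!*6!/8! = 720/40320
(j±m)!: 0!*1!*5!*1!*5!*2! = 28800
prefactor² = (2J+1)*Δ*N² = 28800/7
  k=0: +1/(0!*0!*1!*5!*0!*1!) = 1/120
Σ = 1/120  ⇒  CG² = 28800/7*1/120² = 2/7
CG = +√(2/7) = +0.534522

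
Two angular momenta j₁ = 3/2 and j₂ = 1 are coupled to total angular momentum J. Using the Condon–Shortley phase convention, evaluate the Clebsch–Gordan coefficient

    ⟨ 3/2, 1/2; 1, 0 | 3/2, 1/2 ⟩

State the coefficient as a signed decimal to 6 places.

+√(1/15) = +0.258199

triangle: 1!·2!·1!/5! = 2/120
(j±m)!: 2!·1!·1!·1!·2!·1! = 4
prefactor² = (2J+1)·Δ·N² = 4/15
  k=0: +1/(0!·1!·1!·1!·1!·0!) = 1
  k=1: −1/(1!·0!·0!·0!·2!·1!) = -1/2
Σ = 1/2  ⇒  CG² = 4/15·1/2² = 1/15
CG = +√(1/15) = +0.258199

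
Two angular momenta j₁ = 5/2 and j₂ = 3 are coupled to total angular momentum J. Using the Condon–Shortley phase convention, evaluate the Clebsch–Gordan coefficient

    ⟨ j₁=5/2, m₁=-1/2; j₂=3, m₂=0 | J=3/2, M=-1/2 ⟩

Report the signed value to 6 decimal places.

+√(4/35) ≈ +0.338062

j₁+j₂−J=4  J+j₁−j₂=1  J−j₁+j₂=2  j₁+j₂+J+1=8
(j₁±m₁, j₂±m₂, J±M) = (2,3,3,3,1,2)
P² = 144/35
sum k=2..3:
  [2] +1/4 = 1/4
  [3] −1/12 = -1/12
S = 1/6
C² = P²·S² = 4/35 ; C = +0.338062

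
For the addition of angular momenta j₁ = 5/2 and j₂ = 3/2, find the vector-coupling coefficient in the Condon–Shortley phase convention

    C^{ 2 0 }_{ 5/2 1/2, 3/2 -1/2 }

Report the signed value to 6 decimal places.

-0.267261

√[5·2!3!1!/7! · 3!2!1!2!2!2!] = √(8/7)
  +(−1)^0/∏(0,2,2,1,1,0)! = 1/4  (running 1/4)
  +(−1)^1/∏(1,1,1,0,2,1)! = -1/2  (running -1/4)
⟨..|..⟩ = √(8/7)·(-1/4) = -0.267261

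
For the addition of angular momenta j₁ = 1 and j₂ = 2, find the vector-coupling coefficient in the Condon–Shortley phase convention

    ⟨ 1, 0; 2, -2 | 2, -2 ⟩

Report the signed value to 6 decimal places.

+0.816497

√[5·1!1!3!/6! · 1!1!0!4!0!4!] = √(24)
  +(−1)^0/∏(0,1,1,0,0,3)! = 1/6  (running 1/6)
⟨..|..⟩ = √(24)·(1/6) = +0.816497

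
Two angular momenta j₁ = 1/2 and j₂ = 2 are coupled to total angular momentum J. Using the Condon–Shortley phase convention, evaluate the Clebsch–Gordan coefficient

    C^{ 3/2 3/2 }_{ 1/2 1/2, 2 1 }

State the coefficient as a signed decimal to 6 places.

+0.447214  (= +√(1/5))

triangle: 1!·0!·3!/5! = 6/120
(j±m)!: 1!·0!·3!·1!·3!·0! = 36
prefactor² = (2J+1)·Δ·N² = 36/5
  k=0: +1/(0!·1!·0!·3!·0!·0!) = 1/6
Σ = 1/6  ⇒  CG² = 36/5·1/6² = 1/5
CG = +√(1/5) = +0.447214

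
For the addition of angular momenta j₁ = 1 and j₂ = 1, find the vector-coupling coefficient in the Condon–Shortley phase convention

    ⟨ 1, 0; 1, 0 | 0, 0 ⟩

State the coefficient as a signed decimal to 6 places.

−√(1/3) = -0.577350

triangle: 2!·0!·0!/3! = 2/6
(j±m)!: 1!·1!·1!·1!·0!·0! = 1
prefactor² = (2J+1)·Δ·N² = 1/3
  k=1: −1/(1!·1!·0!·0!·0!·0!) = -1
Σ = -1  ⇒  CG² = 1/3·(-1)² = 1/3
CG = −√(1/3) = -0.577350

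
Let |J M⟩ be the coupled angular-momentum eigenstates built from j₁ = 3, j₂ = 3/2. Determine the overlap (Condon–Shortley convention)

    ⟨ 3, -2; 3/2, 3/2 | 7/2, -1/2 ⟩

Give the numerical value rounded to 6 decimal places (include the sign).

triangle: 1!·5!·2!/9! = 240/362880
(j±m)!: 1!·5!·3!·0!·3!·4! = 103680
prefactor² = (2J+1)·Δ·N² = 3840/7
  k=1: −1/(1!·0!·4!·2!·1!·0!) = -1/48
Σ = -1/48  ⇒  CG² = 3840/7·(-1/48)² = 5/21
CG = −√(5/21) = -0.487950

−√(5/21) ≈ -0.487950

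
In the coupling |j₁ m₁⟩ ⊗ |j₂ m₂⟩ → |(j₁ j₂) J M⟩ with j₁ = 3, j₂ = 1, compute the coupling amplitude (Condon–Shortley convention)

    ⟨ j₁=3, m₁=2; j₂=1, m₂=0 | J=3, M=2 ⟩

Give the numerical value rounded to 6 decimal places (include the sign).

+√(1/3) ≈ +0.577350

triangle: 1!·5!·1!/8! = 120/40320
(j±m)!: 5!·1!·1!·1!·5!·1! = 14400
prefactor² = (2J+1)·Δ·N² = 300
  k=0: +1/(0!·1!·1!·1!·4!·0!) = 1/24
  k=1: −1/(1!·0!·0!·0!·5!·1!) = -1/120
Σ = 1/30  ⇒  CG² = 300·1/30² = 1/3
CG = +√(1/3) = +0.577350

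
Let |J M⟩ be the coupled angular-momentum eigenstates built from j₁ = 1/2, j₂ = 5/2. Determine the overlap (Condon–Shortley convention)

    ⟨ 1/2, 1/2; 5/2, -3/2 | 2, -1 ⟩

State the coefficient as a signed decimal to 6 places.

+0.816497  (= +√(2/3))

triangle: 1!·0!·4!/6! = 24/720
(j±m)!: 1!·0!·1!·4!·1!·3! = 144
prefactor² = (2J+1)·Δ·N² = 24
  k=0: +1/(0!·1!·0!·1!·0!·3!) = 1/6
Σ = 1/6  ⇒  CG² = 24·1/6² = 2/3
CG = +√(2/3) = +0.816497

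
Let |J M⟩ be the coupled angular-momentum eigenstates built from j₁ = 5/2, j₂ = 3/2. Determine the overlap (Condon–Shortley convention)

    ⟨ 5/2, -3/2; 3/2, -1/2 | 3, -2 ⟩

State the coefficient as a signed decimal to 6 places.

√[7·1!4!2!/8! · 1!4!1!2!1!5!] = √(48)
  +(−1)^0/∏(0,1,4,1,0,1)! = 1/24  (running 1/24)
  +(−1)^1/∏(1,0,3,0,1,2)! = -1/12  (running -1/24)
⟨..|..⟩ = √(48)·(-1/24) = -0.288675

-0.288675  (= −√(1/12))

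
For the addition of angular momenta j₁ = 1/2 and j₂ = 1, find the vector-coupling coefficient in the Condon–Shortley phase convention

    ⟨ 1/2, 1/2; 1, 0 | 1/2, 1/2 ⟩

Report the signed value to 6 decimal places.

√[2·1!0!1!/3! · 1!0!1!1!1!0!] = √(1/3)
  +(−1)^0/∏(0,1,0,1,0,0)! = 1  (running 1)
⟨..|..⟩ = √(1/3)·(1) = +0.577350

+√(1/3) ≈ +0.577350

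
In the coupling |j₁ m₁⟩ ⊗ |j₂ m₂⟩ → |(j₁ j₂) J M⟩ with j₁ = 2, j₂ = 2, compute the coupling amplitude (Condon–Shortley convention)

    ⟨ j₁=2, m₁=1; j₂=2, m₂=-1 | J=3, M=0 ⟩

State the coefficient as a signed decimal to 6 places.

j₁+j₂−J=1  J+j₁−j₂=3  J−j₁+j₂=3  j₁+j₂+J+1=8
(j₁±m₁, j₂±m₂, J±M) = (3,1,1,3,3,3)
P² = 81/10
sum k=0..1:
  [0] +1/4 = 1/4
  [1] −1/36 = -1/36
S = 2/9
C² = P²·S² = 2/5 ; C = +0.632456

+0.632456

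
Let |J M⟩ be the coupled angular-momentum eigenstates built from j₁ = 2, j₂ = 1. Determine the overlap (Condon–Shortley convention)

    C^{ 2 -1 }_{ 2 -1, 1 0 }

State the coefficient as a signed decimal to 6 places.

−√(1/6) ≈ -0.408248

j₁+j₂−J=1  J+j₁−j₂=3  J−j₁+j₂=1  j₁+j₂+J+1=6
(j₁±m₁, j₂±m₂, J±M) = (1,3,1,1,1,3)
P² = 3/2
sum k=0..1:
  [0] +1/6 = 1/6
  [1] −1/2 = -1/2
S = -1/3
C² = P²·S² = 1/6 ; C = -0.408248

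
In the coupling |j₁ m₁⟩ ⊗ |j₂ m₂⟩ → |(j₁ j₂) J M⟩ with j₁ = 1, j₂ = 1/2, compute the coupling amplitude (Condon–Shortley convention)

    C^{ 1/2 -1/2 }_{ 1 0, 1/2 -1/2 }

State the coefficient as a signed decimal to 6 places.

+√(1/3) = +0.577350

√[2·1!1!0!/3! · 1!1!0!1!0!1!] = √(1/3)
  +(−1)^0/∏(0,1,1,0,0,0)! = 1  (running 1)
⟨..|..⟩ = √(1/3)·(1) = +0.577350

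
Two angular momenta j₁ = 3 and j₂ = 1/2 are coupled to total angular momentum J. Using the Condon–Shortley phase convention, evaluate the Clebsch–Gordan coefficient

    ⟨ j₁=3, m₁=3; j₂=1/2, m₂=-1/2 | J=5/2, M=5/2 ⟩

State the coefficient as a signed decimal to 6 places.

+√(6/7) ≈ +0.925820

triangle: 1!×5!×0!/7! = 120/5040
(j±m)!: 6!×0!×0!×1!×5!×0! = 86400
prefactor² = (2J+1)×Δ×N² = 86400/7
  k=0: +1/(0!×1!×0!×0!×5!×0!) = 1/120
Σ = 1/120  ⇒  CG² = 86400/7×1/120² = 6/7
CG = +√(6/7) = +0.925820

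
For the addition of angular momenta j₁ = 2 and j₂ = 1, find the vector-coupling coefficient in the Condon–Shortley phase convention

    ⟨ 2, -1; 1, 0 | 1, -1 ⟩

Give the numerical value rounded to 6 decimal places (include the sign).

-0.547723

j₁+j₂−J=2  J+j₁−j₂=2  J−j₁+j₂=0  j₁+j₂+J+1=5
(j₁±m₁, j₂±m₂, J±M) = (1,3,1,1,0,2)
P² = 6/5
sum k=1..1:
  [1] −1/2 = -1/2
S = -1/2
C² = P²·S² = 3/10 ; C = -0.547723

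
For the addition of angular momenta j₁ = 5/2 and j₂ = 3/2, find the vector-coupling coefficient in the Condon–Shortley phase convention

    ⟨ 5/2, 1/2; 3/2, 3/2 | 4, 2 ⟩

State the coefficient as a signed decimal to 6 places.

triangle: 0!*5!*3!/9! = 720/362880
(j±m)!: 3!*2!*3!*0!*6!*2! = 103680
prefactor² = (2J+1)*Δ*N² = 12960/7
  k=0: +1/(0!*0!*2!*3!*3!*0!) = 1/72
Σ = 1/72  ⇒  CG² = 12960/7*1/72² = 5/14
CG = +√(5/14) = +0.597614

+0.597614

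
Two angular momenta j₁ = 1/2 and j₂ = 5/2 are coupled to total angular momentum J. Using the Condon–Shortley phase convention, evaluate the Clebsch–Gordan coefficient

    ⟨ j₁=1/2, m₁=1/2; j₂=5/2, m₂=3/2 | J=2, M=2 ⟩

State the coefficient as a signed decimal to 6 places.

j₁+j₂−J=1  J+j₁−j₂=0  J−j₁+j₂=4  j₁+j₂+J+1=6
(j₁±m₁, j₂±m₂, J±M) = (1,0,4,1,4,0)
P² = 96
sum k=0..0:
  [0] +1/24 = 1/24
S = 1/24
C² = P²·S² = 1/6 ; C = +0.408248

+√(1/6) = +0.408248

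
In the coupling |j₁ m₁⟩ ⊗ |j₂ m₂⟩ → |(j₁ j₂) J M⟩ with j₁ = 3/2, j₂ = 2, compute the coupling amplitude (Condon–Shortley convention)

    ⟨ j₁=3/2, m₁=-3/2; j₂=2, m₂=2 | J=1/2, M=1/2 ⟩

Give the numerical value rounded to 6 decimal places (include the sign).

-0.632456  (= −√(2/5))

√[2·3!0!1!/5! · 0!3!4!0!1!0!] = √(72/5)
  +(−1)^3/∏(3,0,0,1,0,0)! = -1/6  (running -1/6)
⟨..|..⟩ = √(72/5)·(-1/6) = -0.632456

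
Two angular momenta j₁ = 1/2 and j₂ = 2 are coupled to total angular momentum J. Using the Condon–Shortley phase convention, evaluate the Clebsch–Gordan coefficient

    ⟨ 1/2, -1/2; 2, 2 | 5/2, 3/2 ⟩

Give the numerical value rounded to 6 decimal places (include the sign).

+0.447214  (= +√(1/5))

√[6·0!1!4!/6! · 0!1!4!0!4!1!] = √(576/5)
  +(−1)^0/∏(0,0,1,4,0,0)! = 1/24  (running 1/24)
⟨..|..⟩ = √(576/5)·(1/24) = +0.447214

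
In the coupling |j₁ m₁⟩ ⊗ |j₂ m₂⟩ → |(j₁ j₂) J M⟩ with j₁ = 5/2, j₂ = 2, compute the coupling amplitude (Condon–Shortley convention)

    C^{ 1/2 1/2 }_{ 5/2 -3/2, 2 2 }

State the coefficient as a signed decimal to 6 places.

triangle: 4!*1!*0!/6! = 24/720
(j±m)!: 1!*4!*4!*0!*1!*0! = 576
prefactor² = (2J+1)*Δ*N² = 192/5
  k=4: +1/(4!*0!*0!*0!*1!*0!) = 1/24
Σ = 1/24  ⇒  CG² = 192/5*1/24² = 1/15
CG = +√(1/15) = +0.258199

+√(1/15) ≈ +0.258199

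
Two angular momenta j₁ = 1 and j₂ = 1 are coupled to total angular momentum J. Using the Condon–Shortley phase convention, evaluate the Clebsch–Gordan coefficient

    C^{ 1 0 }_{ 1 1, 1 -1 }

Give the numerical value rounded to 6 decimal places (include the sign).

j₁+j₂−J=1  J+j₁−j₂=1  J−j₁+j₂=1  j₁+j₂+J+1=4
(j₁±m₁, j₂±m₂, J±M) = (2,0,0,2,1,1)
P² = 1/2
sum k=0..0:
  [0] +1/1 = 1
S = 1
C² = P²·S² = 1/2 ; C = +0.707107

+√(1/2) ≈ +0.707107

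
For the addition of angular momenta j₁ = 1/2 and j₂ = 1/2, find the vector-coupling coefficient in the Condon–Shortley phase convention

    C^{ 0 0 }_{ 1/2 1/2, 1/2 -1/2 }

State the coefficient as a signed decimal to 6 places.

√[1·1!0!0!/2! · 1!0!0!1!0!0!] = √(1/2)
  +(−1)^0/∏(0,1,0,0,0,0)! = 1  (running 1)
⟨..|..⟩ = √(1/2)·(1) = +0.707107

+0.707107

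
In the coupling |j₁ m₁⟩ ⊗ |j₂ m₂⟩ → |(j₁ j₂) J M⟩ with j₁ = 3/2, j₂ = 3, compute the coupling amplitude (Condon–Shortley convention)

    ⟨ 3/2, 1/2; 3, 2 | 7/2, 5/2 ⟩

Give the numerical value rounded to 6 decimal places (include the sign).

-0.377964  (= −√(1/7))

triangle: 1!·2!·5!/9! = 240/362880
(j±m)!: 2!·1!·5!·1!·6!·1! = 172800
prefactor² = (2J+1)·Δ·N² = 6400/7
  k=0: +1/(0!·1!·1!·5!·1!·0!) = 1/120
  k=1: −1/(1!·0!·0!·4!·2!·1!) = -1/48
Σ = -1/80  ⇒  CG² = 6400/7·(-1/80)² = 1/7
CG = −√(1/7) = -0.377964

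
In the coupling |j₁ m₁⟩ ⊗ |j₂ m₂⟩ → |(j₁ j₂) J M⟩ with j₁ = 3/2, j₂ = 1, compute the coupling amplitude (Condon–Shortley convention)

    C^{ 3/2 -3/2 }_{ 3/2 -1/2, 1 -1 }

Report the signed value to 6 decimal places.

+√(2/5) ≈ +0.632456

√[4·1!2!1!/5! · 1!2!0!2!0!3!] = √(8/5)
  +(−1)^0/∏(0,1,2,0,0,1)! = 1/2  (running 1/2)
⟨..|..⟩ = √(8/5)·(1/2) = +0.632456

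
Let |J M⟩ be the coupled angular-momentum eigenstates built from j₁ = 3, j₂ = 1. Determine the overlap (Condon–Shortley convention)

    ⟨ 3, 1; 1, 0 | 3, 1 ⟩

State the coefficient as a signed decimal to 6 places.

√[7·1!5!1!/8! · 4!2!1!1!4!2!] = √(48)
  +(−1)^0/∏(0,1,2,1,3,0)! = 1/12  (running 1/12)
  +(−1)^1/∏(1,0,1,0,4,1)! = -1/24  (running 1/24)
⟨..|..⟩ = √(48)·(1/24) = +0.288675

+√(1/12) ≈ +0.288675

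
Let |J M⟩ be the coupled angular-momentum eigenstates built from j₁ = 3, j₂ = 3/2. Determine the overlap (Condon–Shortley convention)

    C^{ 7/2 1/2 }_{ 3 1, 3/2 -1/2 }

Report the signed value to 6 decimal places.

+0.534522  (= +√(2/7))

√[8·1!5!2!/9! · 4!2!1!2!4!3!] = √(512/7)
  +(−1)^0/∏(0,1,2,1,3,1)! = 1/12  (running 1/12)
  +(−1)^1/∏(1,0,1,0,4,2)! = -1/48  (running 1/16)
⟨..|..⟩ = √(512/7)·(1/16) = +0.534522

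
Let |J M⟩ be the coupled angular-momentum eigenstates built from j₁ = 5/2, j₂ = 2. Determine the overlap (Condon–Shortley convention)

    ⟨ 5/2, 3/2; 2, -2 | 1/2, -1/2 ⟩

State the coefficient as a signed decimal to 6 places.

j₁+j₂−J=4  J+j₁−j₂=1  J−j₁+j₂=0  j₁+j₂+J+1=6
(j₁±m₁, j₂±m₂, J±M) = (4,1,0,4,0,1)
P² = 192/5
sum k=0..0:
  [0] +1/24 = 1/24
S = 1/24
C² = P²·S² = 1/15 ; C = +0.258199

+0.258199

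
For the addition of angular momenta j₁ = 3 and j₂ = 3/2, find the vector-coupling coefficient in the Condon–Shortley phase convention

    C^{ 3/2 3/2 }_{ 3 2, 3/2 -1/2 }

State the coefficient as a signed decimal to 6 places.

triangle: 3!·3!·0!/7! = 36/5040
(j±m)!: 5!·1!·1!·2!·3!·0! = 1440
prefactor² = (2J+1)·Δ·N² = 288/7
  k=1: −1/(1!·2!·0!·0!·3!·0!) = -1/12
Σ = -1/12  ⇒  CG² = 288/7·(-1/12)² = 2/7
CG = −√(2/7) = -0.534522

−√(2/7) = -0.534522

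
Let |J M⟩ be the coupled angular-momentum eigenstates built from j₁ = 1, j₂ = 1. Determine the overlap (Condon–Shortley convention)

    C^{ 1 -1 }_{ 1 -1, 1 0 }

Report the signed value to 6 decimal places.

j₁+j₂−J=1  J+j₁−j₂=1  J−j₁+j₂=1  j₁+j₂+J+1=4
(j₁±m₁, j₂±m₂, J±M) = (0,2,1,1,0,2)
P² = 1/2
sum k=1..1:
  [1] −1/1 = -1
S = -1
C² = P²·S² = 1/2 ; C = -0.707107

-0.707107  (= −√(1/2))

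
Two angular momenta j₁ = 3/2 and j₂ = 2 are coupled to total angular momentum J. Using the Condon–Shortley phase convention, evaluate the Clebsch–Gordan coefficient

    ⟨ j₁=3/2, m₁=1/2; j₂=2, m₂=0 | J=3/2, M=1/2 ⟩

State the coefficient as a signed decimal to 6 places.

√[4·2!1!2!/6! · 2!1!2!2!2!1!] = √(16/45)
  +(−1)^0/∏(0,2,1,2,0,0)! = 1/4  (running 1/4)
  +(−1)^1/∏(1,1,0,1,1,1)! = -1  (running -3/4)
⟨..|..⟩ = √(16/45)·(-3/4) = -0.447214

-0.447214  (= −√(1/5))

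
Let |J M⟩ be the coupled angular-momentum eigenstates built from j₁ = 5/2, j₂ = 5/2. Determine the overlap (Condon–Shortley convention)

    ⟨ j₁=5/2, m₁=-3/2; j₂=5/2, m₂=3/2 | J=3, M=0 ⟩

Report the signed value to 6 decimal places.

+√(49/180) ≈ +0.521749

√[7·2!3!3!/9! · 1!4!4!1!3!3!] = √(144/5)
  +(−1)^1/∏(1,1,3,3,0,0)! = -1/36  (running -1/36)
  +(−1)^2/∏(2,0,2,2,1,1)! = 1/8  (running 7/72)
⟨..|..⟩ = √(144/5)·(7/72) = +0.521749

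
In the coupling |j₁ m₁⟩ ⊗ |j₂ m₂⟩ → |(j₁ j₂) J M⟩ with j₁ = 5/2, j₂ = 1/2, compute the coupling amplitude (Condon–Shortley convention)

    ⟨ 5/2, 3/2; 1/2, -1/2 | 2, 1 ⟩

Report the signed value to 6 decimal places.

j₁+j₂−J=1  J+j₁−j₂=4  J−j₁+j₂=0  j₁+j₂+J+1=6
(j₁±m₁, j₂±m₂, J±M) = (4,1,0,1,3,1)
P² = 24
sum k=0..0:
  [0] +1/6 = 1/6
S = 1/6
C² = P²·S² = 2/3 ; C = +0.816497

+0.816497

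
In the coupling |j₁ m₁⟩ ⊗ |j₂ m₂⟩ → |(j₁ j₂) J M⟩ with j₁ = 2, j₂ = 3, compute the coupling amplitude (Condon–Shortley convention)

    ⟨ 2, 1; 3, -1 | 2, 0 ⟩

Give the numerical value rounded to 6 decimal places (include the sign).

triangle: 3!*1!*3!/8! = 36/40320
(j±m)!: 3!*1!*2!*4!*2!*2! = 1152
prefactor² = (2J+1)*Δ*N² = 36/7
  k=0: +1/(0!*3!*1!*2!*0!*1!) = 1/12
  k=1: −1/(1!*2!*0!*1!*1!*2!) = -1/4
Σ = -1/6  ⇒  CG² = 36/7*(-1/6)² = 1/7
CG = −√(1/7) = -0.377964

−√(1/7) = -0.377964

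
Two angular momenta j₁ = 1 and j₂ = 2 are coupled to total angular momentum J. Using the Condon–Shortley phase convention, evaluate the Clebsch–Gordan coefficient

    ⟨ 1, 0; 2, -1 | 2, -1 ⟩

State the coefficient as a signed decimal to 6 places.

+√(1/6) ≈ +0.408248

j₁+j₂−J=1  J+j₁−j₂=1  J−j₁+j₂=3  j₁+j₂+J+1=6
(j₁±m₁, j₂±m₂, J±M) = (1,1,1,3,1,3)
P² = 3/2
sum k=0..1:
  [0] +1/2 = 1/2
  [1] −1/6 = -1/6
S = 1/3
C² = P²·S² = 1/6 ; C = +0.408248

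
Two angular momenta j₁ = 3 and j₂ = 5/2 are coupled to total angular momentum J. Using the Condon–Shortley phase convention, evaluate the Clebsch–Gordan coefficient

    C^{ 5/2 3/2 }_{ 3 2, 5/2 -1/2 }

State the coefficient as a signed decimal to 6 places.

√[6·3!3!2!/9! · 5!1!2!3!4!1!] = √(288/7)
  +(−1)^0/∏(0,3,1,2,2,0)! = 1/24  (running 1/24)
  +(−1)^1/∏(1,2,0,1,3,1)! = -1/12  (running -1/24)
⟨..|..⟩ = √(288/7)·(-1/24) = -0.267261

-0.267261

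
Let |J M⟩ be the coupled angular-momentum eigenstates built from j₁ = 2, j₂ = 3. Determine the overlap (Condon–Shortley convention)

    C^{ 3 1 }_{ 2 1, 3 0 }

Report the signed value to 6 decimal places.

−√(1/30) = -0.182574

triangle: 2!*2!*4!/9! = 96/362880
(j±m)!: 3!*1!*3!*3!*4!*2! = 10368
prefactor² = (2J+1)*Δ*N² = 96/5
  k=0: +1/(0!*2!*1!*3!*1!*1!) = 1/12
  k=1: −1/(1!*1!*0!*2!*2!*2!) = -1/8
Σ = -1/24  ⇒  CG² = 96/5*(-1/24)² = 1/30
CG = −√(1/30) = -0.182574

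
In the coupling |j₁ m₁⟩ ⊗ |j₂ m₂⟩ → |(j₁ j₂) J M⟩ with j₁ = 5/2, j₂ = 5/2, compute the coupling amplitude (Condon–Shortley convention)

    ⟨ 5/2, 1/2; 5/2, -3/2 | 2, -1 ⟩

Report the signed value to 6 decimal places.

j₁+j₂−J=3  J+j₁−j₂=2  J−j₁+j₂=2  j₁+j₂+J+1=8
(j₁±m₁, j₂±m₂, J±M) = (3,2,1,4,1,3)
P² = 36/7
sum k=0..1:
  [0] +1/12 = 1/12
  [1] −1/4 = -1/4
S = -1/6
C² = P²·S² = 1/7 ; C = -0.377964

−√(1/7) ≈ -0.377964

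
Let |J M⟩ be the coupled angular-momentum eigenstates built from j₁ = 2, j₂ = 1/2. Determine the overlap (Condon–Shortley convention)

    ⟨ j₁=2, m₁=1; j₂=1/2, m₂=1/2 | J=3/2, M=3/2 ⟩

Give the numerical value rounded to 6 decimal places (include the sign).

−√(1/5) = -0.447214

√[4·1!3!0!/5! · 3!1!1!0!3!0!] = √(36/5)
  +(−1)^1/∏(1,0,0,0,3,0)! = -1/6  (running -1/6)
⟨..|..⟩ = √(36/5)·(-1/6) = -0.447214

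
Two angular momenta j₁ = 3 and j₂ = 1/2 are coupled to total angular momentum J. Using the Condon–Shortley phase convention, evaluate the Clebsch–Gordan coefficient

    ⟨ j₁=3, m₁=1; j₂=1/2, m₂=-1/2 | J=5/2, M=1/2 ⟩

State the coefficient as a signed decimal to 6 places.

+√(4/7) ≈ +0.755929

triangle: 1!·5!·0!/7! = 120/5040
(j±m)!: 4!·2!·0!·1!·3!·2! = 576
prefactor² = (2J+1)·Δ·N² = 576/7
  k=0: +1/(0!·1!·2!·0!·3!·0!) = 1/12
Σ = 1/12  ⇒  CG² = 576/7·1/12² = 4/7
CG = +√(4/7) = +0.755929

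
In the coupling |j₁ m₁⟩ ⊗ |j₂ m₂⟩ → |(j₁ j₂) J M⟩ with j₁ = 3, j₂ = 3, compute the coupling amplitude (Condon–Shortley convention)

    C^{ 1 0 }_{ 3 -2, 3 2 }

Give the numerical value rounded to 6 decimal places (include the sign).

+√(1/7) ≈ +0.377964

triangle: 5!·1!·1!/8! = 120/40320
(j±m)!: 1!·5!·5!·1!·1!·1! = 14400
prefactor² = (2J+1)·Δ·N² = 900/7
  k=4: +1/(4!·1!·1!·1!·0!·0!) = 1/24
  k=5: −1/(5!·0!·0!·0!·1!·1!) = -1/120
Σ = 1/30  ⇒  CG² = 900/7·1/30² = 1/7
CG = +√(1/7) = +0.377964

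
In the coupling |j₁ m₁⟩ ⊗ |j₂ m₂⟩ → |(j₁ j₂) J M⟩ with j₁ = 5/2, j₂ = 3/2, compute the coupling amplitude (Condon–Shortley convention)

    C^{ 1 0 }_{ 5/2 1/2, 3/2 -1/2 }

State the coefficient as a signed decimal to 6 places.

j₁+j₂−J=3  J+j₁−j₂=2  J−j₁+j₂=0  j₁+j₂+J+1=6
(j₁±m₁, j₂±m₂, J±M) = (3,2,1,2,1,1)
P² = 6/5
sum k=1..1:
  [1] −1/2 = -1/2
S = -1/2
C² = P²·S² = 3/10 ; C = -0.547723

−√(3/10) ≈ -0.547723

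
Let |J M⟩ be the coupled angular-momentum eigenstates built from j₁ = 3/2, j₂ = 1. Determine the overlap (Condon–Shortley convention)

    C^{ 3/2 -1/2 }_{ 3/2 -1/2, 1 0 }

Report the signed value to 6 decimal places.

j₁+j₂−J=1  J+j₁−j₂=2  J−j₁+j₂=1  j₁+j₂+J+1=5
(j₁±m₁, j₂±m₂, J±M) = (1,2,1,1,1,2)
P² = 4/15
sum k=0..1:
  [0] +1/2 = 1/2
  [1] −1/1 = -1
S = -1/2
C² = P²·S² = 1/15 ; C = -0.258199

−√(1/15) ≈ -0.258199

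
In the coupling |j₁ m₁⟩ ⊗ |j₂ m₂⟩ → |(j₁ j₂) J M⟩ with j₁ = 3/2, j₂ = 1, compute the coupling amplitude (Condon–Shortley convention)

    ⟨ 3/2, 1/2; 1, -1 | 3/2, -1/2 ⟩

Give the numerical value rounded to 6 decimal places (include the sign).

triangle: 1!·2!·1!/5! = 2/120
(j±m)!: 2!·1!·0!·2!·1!·2! = 8
prefactor² = (2J+1)·Δ·N² = 8/15
  k=0: +1/(0!·1!·1!·0!·1!·1!) = 1
Σ = 1  ⇒  CG² = 8/15·1² = 8/15
CG = +√(8/15) = +0.730297

+0.730297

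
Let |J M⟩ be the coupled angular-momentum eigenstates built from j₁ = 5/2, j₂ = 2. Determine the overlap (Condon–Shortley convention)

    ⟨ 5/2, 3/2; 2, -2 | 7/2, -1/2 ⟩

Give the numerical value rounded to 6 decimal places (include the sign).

+√(64/315) ≈ +0.450749

triangle: 1!*4!*3!/9! = 144/362880
(j±m)!: 4!*1!*0!*4!*3!*4! = 82944
prefactor² = (2J+1)*Δ*N² = 9216/35
  k=0: +1/(0!*1!*1!*0!*3!*3!) = 1/36
Σ = 1/36  ⇒  CG² = 9216/35*1/36² = 64/315
CG = +√(64/315) = +0.450749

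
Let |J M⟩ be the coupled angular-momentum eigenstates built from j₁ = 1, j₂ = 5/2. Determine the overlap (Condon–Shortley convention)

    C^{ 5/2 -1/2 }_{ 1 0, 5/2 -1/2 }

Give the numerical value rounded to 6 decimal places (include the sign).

j₁+j₂−J=1  J+j₁−j₂=1  J−j₁+j₂=4  j₁+j₂+J+1=7
(j₁±m₁, j₂±m₂, J±M) = (1,1,2,3,2,3)
P² = 144/35
sum k=0..1:
  [0] +1/4 = 1/4
  [1] −1/6 = -1/6
S = 1/12
C² = P²·S² = 1/35 ; C = +0.169031

+√(1/35) = +0.169031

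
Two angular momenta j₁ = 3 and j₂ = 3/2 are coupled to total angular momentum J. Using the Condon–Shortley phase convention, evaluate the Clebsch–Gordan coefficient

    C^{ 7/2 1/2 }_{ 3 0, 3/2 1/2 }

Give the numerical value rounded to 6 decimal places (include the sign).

triangle: 1!*5!*2!/9! = 240/362880
(j±m)!: 3!*3!*2!*1!*4!*3! = 10368
prefactor² = (2J+1)*Δ*N² = 384/7
  k=0: +1/(0!*1!*3!*2!*2!*0!) = 1/24
  k=1: −1/(1!*0!*2!*1!*3!*1!) = -1/12
Σ = -1/24  ⇒  CG² = 384/7*(-1/24)² = 2/21
CG = −√(2/21) = -0.308607

−√(2/21) = -0.308607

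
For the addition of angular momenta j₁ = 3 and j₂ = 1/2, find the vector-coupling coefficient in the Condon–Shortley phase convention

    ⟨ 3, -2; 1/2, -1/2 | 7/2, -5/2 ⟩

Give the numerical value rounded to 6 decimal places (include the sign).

triangle: 0!·6!·1!/8! = 720/40320
(j±m)!: 1!·5!·0!·1!·1!·6! = 86400
prefactor² = (2J+1)·Δ·N² = 86400/7
  k=0: +1/(0!·0!·5!·0!·1!·1!) = 1/120
Σ = 1/120  ⇒  CG² = 86400/7·1/120² = 6/7
CG = +√(6/7) = +0.925820

+0.925820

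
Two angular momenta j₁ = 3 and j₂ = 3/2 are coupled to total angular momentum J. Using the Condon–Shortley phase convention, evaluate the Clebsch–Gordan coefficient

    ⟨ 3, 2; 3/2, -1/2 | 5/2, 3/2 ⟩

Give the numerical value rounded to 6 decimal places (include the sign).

√[6·2!4!1!/8! · 5!1!1!2!4!1!] = √(288/7)
  +(−1)^0/∏(0,2,1,1,3,0)! = 1/12  (running 1/12)
  +(−1)^1/∏(1,1,0,0,4,1)! = -1/24  (running 1/24)
⟨..|..⟩ = √(288/7)·(1/24) = +0.267261

+0.267261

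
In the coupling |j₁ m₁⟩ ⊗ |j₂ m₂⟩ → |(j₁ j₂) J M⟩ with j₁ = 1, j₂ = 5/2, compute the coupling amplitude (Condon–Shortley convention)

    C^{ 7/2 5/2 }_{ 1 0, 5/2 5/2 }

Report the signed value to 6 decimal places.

√[8·0!2!5!/8! · 1!1!5!0!6!1!] = √(28800/7)
  +(−1)^0/∏(0,0,1,5,1,0)! = 1/120  (running 1/120)
⟨..|..⟩ = √(28800/7)·(1/120) = +0.534522

+√(2/7) = +0.534522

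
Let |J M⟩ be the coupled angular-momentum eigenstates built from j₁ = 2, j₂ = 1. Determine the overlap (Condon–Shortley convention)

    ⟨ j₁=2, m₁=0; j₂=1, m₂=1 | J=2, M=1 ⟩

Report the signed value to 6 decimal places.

j₁+j₂−J=1  J+j₁−j₂=3  J−j₁+j₂=1  j₁+j₂+J+1=6
(j₁±m₁, j₂±m₂, J±M) = (2,2,2,0,3,1)
P² = 2
sum k=1..1:
  [1] −1/2 = -1/2
S = -1/2
C² = P²·S² = 1/2 ; C = -0.707107

-0.707107  (= −√(1/2))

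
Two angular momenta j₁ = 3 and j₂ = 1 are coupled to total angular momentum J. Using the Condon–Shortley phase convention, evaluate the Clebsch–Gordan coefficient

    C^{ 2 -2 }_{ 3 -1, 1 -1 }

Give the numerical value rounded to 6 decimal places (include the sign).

j₁+j₂−J=2  J+j₁−j₂=4  J−j₁+j₂=0  j₁+j₂+J+1=7
(j₁±m₁, j₂±m₂, J±M) = (2,4,0,2,0,4)
P² = 768/7
sum k=0..0:
  [0] +1/48 = 1/48
S = 1/48
C² = P²·S² = 1/21 ; C = +0.218218

+√(1/21) ≈ +0.218218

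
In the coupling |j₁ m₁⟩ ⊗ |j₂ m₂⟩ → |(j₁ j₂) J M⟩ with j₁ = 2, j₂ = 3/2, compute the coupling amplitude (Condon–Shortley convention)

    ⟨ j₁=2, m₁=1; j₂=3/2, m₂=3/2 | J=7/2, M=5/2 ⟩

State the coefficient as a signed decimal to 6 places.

j₁+j₂−J=0  J+j₁−j₂=4  J−j₁+j₂=3  j₁+j₂+J+1=8
(j₁±m₁, j₂±m₂, J±M) = (3,1,3,0,6,1)
P² = 5184/7
sum k=0..0:
  [0] +1/36 = 1/36
S = 1/36
C² = P²·S² = 4/7 ; C = +0.755929

+0.755929  (= +√(4/7))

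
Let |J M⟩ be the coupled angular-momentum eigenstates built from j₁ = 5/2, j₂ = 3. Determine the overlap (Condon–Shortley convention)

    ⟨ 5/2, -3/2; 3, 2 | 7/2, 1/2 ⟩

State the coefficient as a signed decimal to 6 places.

j₁+j₂−J=2  J+j₁−j₂=3  J−j₁+j₂=4  j₁+j₂+J+1=10
(j₁±m₁, j₂±m₂, J±M) = (1,4,5,1,4,3)
P² = 9216/35
sum k=1..2:
  [1] −1/144 = -1/144
  [2] +1/24 = 1/24
S = 5/144
C² = P²·S² = 20/63 ; C = +0.563436

+0.563436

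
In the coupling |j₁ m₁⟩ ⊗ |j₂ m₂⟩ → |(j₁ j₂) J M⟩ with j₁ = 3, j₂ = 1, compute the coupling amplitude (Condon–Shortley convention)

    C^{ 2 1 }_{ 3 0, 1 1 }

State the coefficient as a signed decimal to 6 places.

j₁+j₂−J=2  J+j₁−j₂=4  J−j₁+j₂=0  j₁+j₂+J+1=7
(j₁±m₁, j₂±m₂, J±M) = (3,3,2,0,3,1)
P² = 144/7
sum k=2..2:
  [2] +1/12 = 1/12
S = 1/12
C² = P²·S² = 1/7 ; C = +0.377964

+√(1/7) ≈ +0.377964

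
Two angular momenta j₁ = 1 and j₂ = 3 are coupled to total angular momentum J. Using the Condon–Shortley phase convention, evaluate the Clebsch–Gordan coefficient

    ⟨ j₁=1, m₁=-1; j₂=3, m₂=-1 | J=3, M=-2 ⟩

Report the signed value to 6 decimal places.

−√(5/12) = -0.645497

triangle: 1!*1!*5!/8! = 120/40320
(j±m)!: 0!*2!*2!*4!*1!*5! = 11520
prefactor² = (2J+1)*Δ*N² = 240
  k=1: −1/(1!*0!*1!*1!*0!*4!) = -1/24
Σ = -1/24  ⇒  CG² = 240*(-1/24)² = 5/12
CG = −√(5/12) = -0.645497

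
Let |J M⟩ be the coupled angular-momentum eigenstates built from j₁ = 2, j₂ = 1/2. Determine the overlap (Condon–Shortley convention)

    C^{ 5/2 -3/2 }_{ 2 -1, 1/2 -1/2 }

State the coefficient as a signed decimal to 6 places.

j₁+j₂−J=0  J+j₁−j₂=4  J−j₁+j₂=1  j₁+j₂+J+1=6
(j₁±m₁, j₂±m₂, J±M) = (1,3,0,1,1,4)
P² = 144/5
sum k=0..0:
  [0] +1/6 = 1/6
S = 1/6
C² = P²·S² = 4/5 ; C = +0.894427

+0.894427  (= +√(4/5))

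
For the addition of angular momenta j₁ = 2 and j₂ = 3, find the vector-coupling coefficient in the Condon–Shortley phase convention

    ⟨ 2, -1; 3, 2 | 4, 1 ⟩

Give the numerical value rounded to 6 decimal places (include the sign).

√[9·1!3!5!/10! · 1!3!5!1!5!3!] = √(6480/7)
  +(−1)^0/∏(0,1,3,5,0,0)! = 1/720  (running 1/720)
  +(−1)^1/∏(1,0,2,4,1,1)! = -1/48  (running -7/360)
⟨..|..⟩ = √(6480/7)·(-7/360) = -0.591608

−√(7/20) = -0.591608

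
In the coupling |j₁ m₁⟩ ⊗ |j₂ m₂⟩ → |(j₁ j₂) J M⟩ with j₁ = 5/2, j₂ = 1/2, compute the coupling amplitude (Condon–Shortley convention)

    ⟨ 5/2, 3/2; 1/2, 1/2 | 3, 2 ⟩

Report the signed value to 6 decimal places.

j₁+j₂−J=0  J+j₁−j₂=5  J−j₁+j₂=1  j₁+j₂+J+1=7
(j₁±m₁, j₂±m₂, J±M) = (4,1,1,0,5,1)
P² = 480
sum k=0..0:
  [0] +1/24 = 1/24
S = 1/24
C² = P²·S² = 5/6 ; C = +0.912871

+√(5/6) = +0.912871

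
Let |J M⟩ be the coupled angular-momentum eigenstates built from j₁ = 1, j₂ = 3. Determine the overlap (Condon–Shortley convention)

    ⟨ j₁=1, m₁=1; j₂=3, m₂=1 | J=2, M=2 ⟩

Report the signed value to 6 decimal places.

+0.218218  (= +√(1/21))

j₁+j₂−J=2  J+j₁−j₂=0  J−j₁+j₂=4  j₁+j₂+J+1=7
(j₁±m₁, j₂±m₂, J±M) = (2,0,4,2,4,0)
P² = 768/7
sum k=0..0:
  [0] +1/48 = 1/48
S = 1/48
C² = P²·S² = 1/21 ; C = +0.218218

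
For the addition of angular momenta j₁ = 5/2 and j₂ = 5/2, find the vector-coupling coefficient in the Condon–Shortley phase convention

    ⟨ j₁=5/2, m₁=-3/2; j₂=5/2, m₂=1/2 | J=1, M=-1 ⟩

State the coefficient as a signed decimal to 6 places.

√[3·4!1!1!/7! · 1!4!3!2!0!2!] = √(288/35)
  +(−1)^3/∏(3,1,1,0,0,1)! = -1/6  (running -1/6)
⟨..|..⟩ = √(288/35)·(-1/6) = -0.478091

-0.478091  (= −√(8/35))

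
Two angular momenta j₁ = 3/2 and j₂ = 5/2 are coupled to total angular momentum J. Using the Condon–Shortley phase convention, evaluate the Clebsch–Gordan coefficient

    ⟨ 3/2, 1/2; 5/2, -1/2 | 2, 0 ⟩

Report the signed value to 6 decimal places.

−√(1/14) ≈ -0.267261

√[5·2!1!3!/7! · 2!1!2!3!2!2!] = √(8/7)
  +(−1)^0/∏(0,2,1,2,0,1)! = 1/4  (running 1/4)
  +(−1)^1/∏(1,1,0,1,1,2)! = -1/2  (running -1/4)
⟨..|..⟩ = √(8/7)·(-1/4) = -0.267261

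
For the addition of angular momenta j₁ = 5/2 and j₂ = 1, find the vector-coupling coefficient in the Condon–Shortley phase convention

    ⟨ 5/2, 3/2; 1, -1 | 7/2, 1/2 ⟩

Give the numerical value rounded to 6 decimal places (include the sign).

+0.377964  (= +√(1/7))

triangle: 0!×5!×2!/8! = 240/40320
(j±m)!: 4!×1!×0!×2!×4!×3! = 6912
prefactor² = (2J+1)×Δ×N² = 2304/7
  k=0: +1/(0!×0!×1!×0!×4!×2!) = 1/48
Σ = 1/48  ⇒  CG² = 2304/7×1/48² = 1/7
CG = +√(1/7) = +0.377964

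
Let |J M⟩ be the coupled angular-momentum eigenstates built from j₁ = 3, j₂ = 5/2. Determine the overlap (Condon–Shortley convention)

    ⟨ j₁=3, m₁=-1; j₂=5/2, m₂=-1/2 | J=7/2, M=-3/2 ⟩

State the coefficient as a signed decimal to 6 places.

√[8·2!4!3!/10! · 2!4!2!3!2!5!] = √(3072/35)
  +(−1)^0/∏(0,2,4,2,0,1)! = 1/96  (running 1/96)
  +(−1)^1/∏(1,1,3,1,1,2)! = -1/12  (running -7/96)
  +(−1)^2/∏(2,0,2,0,2,3)! = 1/48  (running -5/96)
⟨..|..⟩ = √(3072/35)·(-5/96) = -0.487950

-0.487950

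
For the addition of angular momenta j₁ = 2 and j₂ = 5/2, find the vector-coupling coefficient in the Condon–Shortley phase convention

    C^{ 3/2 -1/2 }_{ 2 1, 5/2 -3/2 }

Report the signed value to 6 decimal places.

√[4·3!1!2!/7! · 3!1!1!4!1!2!] = √(96/35)
  +(−1)^0/∏(0,3,1,1,0,1)! = 1/6  (running 1/6)
  +(−1)^1/∏(1,2,0,0,1,2)! = -1/4  (running -1/12)
⟨..|..⟩ = √(96/35)·(-1/12) = -0.138013

-0.138013  (= −√(2/105))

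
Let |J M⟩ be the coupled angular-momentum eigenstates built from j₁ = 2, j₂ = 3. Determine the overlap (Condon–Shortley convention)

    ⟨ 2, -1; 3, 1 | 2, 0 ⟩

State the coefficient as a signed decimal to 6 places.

+√(1/7) ≈ +0.377964

√[5·3!1!3!/8! · 1!3!4!2!2!2!] = √(36/7)
  +(−1)^2/∏(2,1,1,2,0,1)! = 1/4  (running 1/4)
  +(−1)^3/∏(3,0,0,1,1,2)! = -1/12  (running 1/6)
⟨..|..⟩ = √(36/7)·(1/6) = +0.377964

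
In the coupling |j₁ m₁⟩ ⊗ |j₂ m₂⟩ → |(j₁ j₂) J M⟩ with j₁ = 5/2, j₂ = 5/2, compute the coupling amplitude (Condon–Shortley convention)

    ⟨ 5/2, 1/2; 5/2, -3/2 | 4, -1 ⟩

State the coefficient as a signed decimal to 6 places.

√[9·1!4!4!/10! · 3!2!1!4!3!5!] = √(10368/35)
  +(−1)^0/∏(0,1,2,1,2,3)! = 1/24  (running 1/24)
  +(−1)^1/∏(1,0,1,0,3,4)! = -1/144  (running 5/144)
⟨..|..⟩ = √(10368/35)·(5/144) = +0.597614

+√(5/14) = +0.597614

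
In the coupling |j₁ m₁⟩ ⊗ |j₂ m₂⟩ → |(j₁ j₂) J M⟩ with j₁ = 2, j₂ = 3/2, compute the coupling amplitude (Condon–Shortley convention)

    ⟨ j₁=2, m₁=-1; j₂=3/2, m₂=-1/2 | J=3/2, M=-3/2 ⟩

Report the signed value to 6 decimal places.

triangle: 2!·2!·1!/6! = 4/720
(j±m)!: 1!·3!·1!·2!·0!·3! = 72
prefactor² = (2J+1)·Δ·N² = 8/5
  k=1: −1/(1!·1!·2!·0!·0!·1!) = -1/2
Σ = -1/2  ⇒  CG² = 8/5·(-1/2)² = 2/5
CG = −√(2/5) = -0.632456

−√(2/5) ≈ -0.632456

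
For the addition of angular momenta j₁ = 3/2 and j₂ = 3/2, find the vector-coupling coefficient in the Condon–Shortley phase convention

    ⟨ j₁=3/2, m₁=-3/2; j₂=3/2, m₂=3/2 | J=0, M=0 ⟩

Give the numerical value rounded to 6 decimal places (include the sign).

-0.500000

j₁+j₂−J=3  J+j₁−j₂=0  J−j₁+j₂=0  j₁+j₂+J+1=4
(j₁±m₁, j₂±m₂, J±M) = (0,3,3,0,0,0)
P² = 9
sum k=3..3:
  [3] −1/6 = -1/6
S = -1/6
C² = P²·S² = 1/4 ; C = -0.500000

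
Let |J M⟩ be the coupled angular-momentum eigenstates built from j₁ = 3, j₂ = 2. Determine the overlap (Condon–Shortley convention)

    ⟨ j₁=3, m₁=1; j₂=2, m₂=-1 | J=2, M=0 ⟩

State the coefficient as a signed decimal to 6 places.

-0.377964  (= −√(1/7))

j₁+j₂−J=3  J+j₁−j₂=3  J−j₁+j₂=1  j₁+j₂+J+1=8
(j₁±m₁, j₂±m₂, J±M) = (4,2,1,3,2,2)
P² = 36/7
sum k=0..1:
  [0] +1/12 = 1/12
  [1] −1/4 = -1/4
S = -1/6
C² = P²·S² = 1/7 ; C = -0.377964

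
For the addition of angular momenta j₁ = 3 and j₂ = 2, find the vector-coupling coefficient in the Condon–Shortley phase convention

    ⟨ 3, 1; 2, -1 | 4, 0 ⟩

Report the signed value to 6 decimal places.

+0.597614

j₁+j₂−J=1  J+j₁−j₂=5  J−j₁+j₂=3  j₁+j₂+J+1=10
(j₁±m₁, j₂±m₂, J±M) = (4,2,1,3,4,4)
P² = 10368/35
sum k=0..1:
  [0] +1/24 = 1/24
  [1] −1/144 = -1/144
S = 5/144
C² = P²·S² = 5/14 ; C = +0.597614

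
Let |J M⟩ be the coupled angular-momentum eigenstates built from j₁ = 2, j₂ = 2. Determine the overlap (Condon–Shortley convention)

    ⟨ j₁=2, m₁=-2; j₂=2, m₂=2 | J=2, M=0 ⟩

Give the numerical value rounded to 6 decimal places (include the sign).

+√(2/7) = +0.534522

√[5·2!2!2!/7! · 0!4!4!0!2!2!] = √(128/7)
  +(−1)^2/∏(2,0,2,2,0,0)! = 1/8  (running 1/8)
⟨..|..⟩ = √(128/7)·(1/8) = +0.534522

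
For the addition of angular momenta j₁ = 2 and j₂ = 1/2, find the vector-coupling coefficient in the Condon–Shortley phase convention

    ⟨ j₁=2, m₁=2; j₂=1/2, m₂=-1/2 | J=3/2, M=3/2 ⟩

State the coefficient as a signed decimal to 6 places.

triangle: 1!*3!*0!/5! = 6/120
(j±m)!: 4!*0!*0!*1!*3!*0! = 144
prefactor² = (2J+1)*Δ*N² = 144/5
  k=0: +1/(0!*1!*0!*0!*3!*0!) = 1/6
Σ = 1/6  ⇒  CG² = 144/5*1/6² = 4/5
CG = +√(4/5) = +0.894427

+0.894427  (= +√(4/5))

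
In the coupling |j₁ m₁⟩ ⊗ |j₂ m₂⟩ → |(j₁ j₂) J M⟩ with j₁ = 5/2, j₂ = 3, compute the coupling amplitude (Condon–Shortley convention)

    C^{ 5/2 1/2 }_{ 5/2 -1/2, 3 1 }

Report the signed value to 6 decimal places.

√[6·3!2!3!/9! · 2!3!4!2!3!2!] = √(288/35)
  +(−1)^1/∏(1,2,2,3,0,0)! = -1/24  (running -1/24)
  +(−1)^2/∏(2,1,1,2,1,1)! = 1/4  (running 5/24)
  +(−1)^3/∏(3,0,0,1,2,2)! = -1/24  (running 1/6)
⟨..|..⟩ = √(288/35)·(1/6) = +0.478091

+√(8/35) ≈ +0.478091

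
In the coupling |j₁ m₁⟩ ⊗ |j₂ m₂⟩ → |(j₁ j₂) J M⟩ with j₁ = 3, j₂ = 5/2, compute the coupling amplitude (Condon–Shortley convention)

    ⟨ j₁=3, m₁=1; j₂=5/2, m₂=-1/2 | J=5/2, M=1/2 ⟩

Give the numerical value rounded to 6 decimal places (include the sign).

-0.478091

√[6·3!3!2!/9! · 4!2!2!3!3!2!] = √(288/35)
  +(−1)^0/∏(0,3,2,2,1,0)! = 1/24  (running 1/24)
  +(−1)^1/∏(1,2,1,1,2,1)! = -1/4  (running -5/24)
  +(−1)^2/∏(2,1,0,0,3,2)! = 1/24  (running -1/6)
⟨..|..⟩ = √(288/35)·(-1/6) = -0.478091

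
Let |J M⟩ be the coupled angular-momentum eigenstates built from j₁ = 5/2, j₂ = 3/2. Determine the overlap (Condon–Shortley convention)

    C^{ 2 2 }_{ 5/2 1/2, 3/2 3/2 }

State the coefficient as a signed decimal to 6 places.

+0.377964

triangle: 2!·3!·1!/7! = 12/5040
(j±m)!: 3!·2!·3!·0!·4!·0! = 1728
prefactor² = (2J+1)·Δ·N² = 144/7
  k=2: +1/(2!·0!·0!·1!·3!·0!) = 1/12
Σ = 1/12  ⇒  CG² = 144/7·1/12² = 1/7
CG = +√(1/7) = +0.377964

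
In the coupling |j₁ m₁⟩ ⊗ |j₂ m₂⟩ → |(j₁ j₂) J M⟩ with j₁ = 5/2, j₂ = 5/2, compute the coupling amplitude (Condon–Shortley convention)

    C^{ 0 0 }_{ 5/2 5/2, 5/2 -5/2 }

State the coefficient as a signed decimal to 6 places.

triangle: 5!*0!*0!/6! = 120/720
(j±m)!: 5!*0!*0!*5!*0!*0! = 14400
prefactor² = (2J+1)*Δ*N² = 2400
  k=0: +1/(0!*5!*0!*0!*0!*0!) = 1/120
Σ = 1/120  ⇒  CG² = 2400*1/120² = 1/6
CG = +√(1/6) = +0.408248

+0.408248  (= +√(1/6))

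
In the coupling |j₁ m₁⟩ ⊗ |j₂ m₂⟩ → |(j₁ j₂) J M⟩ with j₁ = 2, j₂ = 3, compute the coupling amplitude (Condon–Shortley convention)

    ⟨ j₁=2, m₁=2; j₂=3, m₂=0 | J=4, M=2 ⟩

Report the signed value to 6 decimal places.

√[9·1!3!5!/10! · 4!0!3!3!6!2!] = √(15552/7)
  +(−1)^0/∏(0,1,0,3,3,2)! = 1/72  (running 1/72)
⟨..|..⟩ = √(15552/7)·(1/72) = +0.654654

+√(3/7) = +0.654654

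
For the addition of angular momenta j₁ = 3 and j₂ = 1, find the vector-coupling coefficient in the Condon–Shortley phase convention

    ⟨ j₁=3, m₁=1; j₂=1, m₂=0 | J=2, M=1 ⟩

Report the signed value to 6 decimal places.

triangle: 2!*4!*0!/7! = 48/5040
(j±m)!: 4!*2!*1!*1!*3!*1! = 288
prefactor² = (2J+1)*Δ*N² = 96/7
  k=1: −1/(1!*1!*1!*0!*3!*0!) = -1/6
Σ = -1/6  ⇒  CG² = 96/7*(-1/6)² = 8/21
CG = −√(8/21) = -0.617213

-0.617213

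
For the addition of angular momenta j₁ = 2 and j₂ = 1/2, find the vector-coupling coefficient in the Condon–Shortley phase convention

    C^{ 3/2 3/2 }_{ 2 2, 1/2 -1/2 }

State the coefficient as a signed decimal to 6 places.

triangle: 1!×3!×0!/5! = 6/120
(j±m)!: 4!×0!×0!×1!×3!×0! = 144
prefactor² = (2J+1)×Δ×N² = 144/5
  k=0: +1/(0!×1!×0!×0!×3!×0!) = 1/6
Σ = 1/6  ⇒  CG² = 144/5×1/6² = 4/5
CG = +√(4/5) = +0.894427

+0.894427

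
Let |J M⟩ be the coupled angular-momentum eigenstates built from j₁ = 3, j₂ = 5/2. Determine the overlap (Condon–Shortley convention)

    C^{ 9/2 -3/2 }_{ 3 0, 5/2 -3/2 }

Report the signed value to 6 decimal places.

+0.540562  (= +√(45/154))

triangle: 1!*5!*4!/11! = 2880/39916800
(j±m)!: 3!*3!*1!*4!*3!*6! = 3732480
prefactor² = (2J+1)*Δ*N² = 207360/77
  k=0: +1/(0!*1!*3!*1!*2!*3!) = 1/72
  k=1: −1/(1!*0!*2!*0!*3!*4!) = -1/288
Σ = 1/96  ⇒  CG² = 207360/77*1/96² = 45/154
CG = +√(45/154) = +0.540562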